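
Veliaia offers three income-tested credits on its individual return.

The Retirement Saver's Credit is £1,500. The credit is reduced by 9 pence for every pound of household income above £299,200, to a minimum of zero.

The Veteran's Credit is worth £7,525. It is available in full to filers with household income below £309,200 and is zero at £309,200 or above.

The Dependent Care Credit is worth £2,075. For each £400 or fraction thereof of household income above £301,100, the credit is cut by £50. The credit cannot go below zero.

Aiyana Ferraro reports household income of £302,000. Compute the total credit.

£10,698

Retirement Saver's Credit: 9% of the £2,800 excess over £299,200 is £252; credit = £1,500 − £252 = £1,248.
Veteran's Credit: £302,000 is below the £309,200 cutoff, so the full £7,525 applies.
Dependent Care Credit: income exceeds £301,100 by £900, which is 3 full-or-partial £400 increments; reduction = 3 × £50 = £150, leaving £1,925.
Total: £1,248 + £7,525 + £1,925 = £10,698.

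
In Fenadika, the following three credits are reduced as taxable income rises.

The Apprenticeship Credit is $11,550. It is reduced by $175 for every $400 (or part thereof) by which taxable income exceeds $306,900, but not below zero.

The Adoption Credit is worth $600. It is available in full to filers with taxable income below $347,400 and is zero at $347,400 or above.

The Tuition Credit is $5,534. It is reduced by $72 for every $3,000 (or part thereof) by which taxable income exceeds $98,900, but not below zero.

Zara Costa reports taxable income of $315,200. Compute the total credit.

$8,753

Apprenticeship Credit: income exceeds $306,900 by $8,300, which is 21 full-or-partial $400 increments; reduction = 21 × $175 = $3,675, leaving $7,875.
Adoption Credit: $315,200 is below the $347,400 cutoff, so the full $600 applies.
Tuition Credit: income exceeds $98,900 by $216,300, which is 73 full-or-partial $3,000 increments; reduction = 73 × $72 = $5,256, leaving $278.
Total: $7,875 + $600 + $278 = $8,753.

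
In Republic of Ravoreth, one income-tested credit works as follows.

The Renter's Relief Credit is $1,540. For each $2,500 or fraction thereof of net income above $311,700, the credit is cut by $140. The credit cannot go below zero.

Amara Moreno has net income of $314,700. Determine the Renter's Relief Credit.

Renter's Relief Credit: income exceeds $311,700 by $3,000, which is 2 full-or-partial $2,500 increments; reduction = 2 × $140 = $280, leaving $1,260.

$1,260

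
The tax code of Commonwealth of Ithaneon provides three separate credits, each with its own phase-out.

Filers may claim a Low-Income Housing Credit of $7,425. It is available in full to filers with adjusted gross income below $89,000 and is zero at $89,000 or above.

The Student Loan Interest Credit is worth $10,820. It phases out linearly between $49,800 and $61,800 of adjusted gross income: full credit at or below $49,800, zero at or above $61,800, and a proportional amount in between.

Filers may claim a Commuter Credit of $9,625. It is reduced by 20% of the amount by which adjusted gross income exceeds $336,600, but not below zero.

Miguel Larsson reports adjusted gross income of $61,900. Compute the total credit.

$17,050

Low-Income Housing Credit: $61,900 is below the $89,000 cutoff, so the full $7,425 applies.
Student Loan Interest Credit: $61,900 is at or above $61,800, so the credit is $0.
Commuter Credit: $61,900 is at or below the $336,600 threshold, so the full $9,625 applies.
Total: $7,425 + $0 + $9,625 = $17,050.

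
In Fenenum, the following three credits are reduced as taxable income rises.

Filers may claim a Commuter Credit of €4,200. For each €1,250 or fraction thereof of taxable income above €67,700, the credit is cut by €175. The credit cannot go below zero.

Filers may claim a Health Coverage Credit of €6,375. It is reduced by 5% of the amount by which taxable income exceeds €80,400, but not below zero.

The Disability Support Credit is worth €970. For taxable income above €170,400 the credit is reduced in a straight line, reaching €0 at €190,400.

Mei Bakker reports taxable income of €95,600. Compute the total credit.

Commuter Credit: income exceeds €67,700 by €27,900, which is 23 full-or-partial €1,250 increments; reduction = 23 × €175 = €4,025, leaving €175.
Health Coverage Credit: 5% of the €15,200 excess over €80,400 is €760; credit = €6,375 − €760 = €5,615.
Disability Support Credit: €95,600 is at or below the €170,400 threshold, so the full €970 applies.
Total: €175 + €5,615 + €970 = €6,760.

€6,760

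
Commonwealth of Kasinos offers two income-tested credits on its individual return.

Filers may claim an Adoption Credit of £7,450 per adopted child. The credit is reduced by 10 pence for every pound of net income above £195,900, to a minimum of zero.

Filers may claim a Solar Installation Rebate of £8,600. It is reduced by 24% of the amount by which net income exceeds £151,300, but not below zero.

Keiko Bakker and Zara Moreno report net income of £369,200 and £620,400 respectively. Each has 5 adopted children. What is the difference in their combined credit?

£19,920

Keiko (£369,200): Adoption Credit: base = 5 × £7,450 = £37,250. 10% of the £173,300 excess over £195,900 is £17,330; credit = £37,250 − £17,330 = £19,920. Solar Installation Rebate: 24% of the £217,900 excess over £151,300 is £52,296 ≥ base, so the credit is £0. total £19,920 + £0 = £19,920
Zara (£620,400): Adoption Credit: base = 5 × £7,450 = £37,250. 10% of the £424,500 excess over £195,900 is £42,450 ≥ base, so the credit is £0. Solar Installation Rebate: 24% of the £469,100 excess over £151,300 is £112,584 ≥ base, so the credit is £0. total £0 + £0 = £0
Difference: |£19,920 − £0| = £19,920.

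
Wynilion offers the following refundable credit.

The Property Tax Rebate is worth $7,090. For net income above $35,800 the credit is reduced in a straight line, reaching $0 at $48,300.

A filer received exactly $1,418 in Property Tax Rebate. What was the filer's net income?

$1,418 is 1,418/7,090 of the full $7,090, so 5,672/7,090 of the $12,500 range has been used: income = $35,800 + $12,500 × 5,672/7,090 = $45,800.

$45,800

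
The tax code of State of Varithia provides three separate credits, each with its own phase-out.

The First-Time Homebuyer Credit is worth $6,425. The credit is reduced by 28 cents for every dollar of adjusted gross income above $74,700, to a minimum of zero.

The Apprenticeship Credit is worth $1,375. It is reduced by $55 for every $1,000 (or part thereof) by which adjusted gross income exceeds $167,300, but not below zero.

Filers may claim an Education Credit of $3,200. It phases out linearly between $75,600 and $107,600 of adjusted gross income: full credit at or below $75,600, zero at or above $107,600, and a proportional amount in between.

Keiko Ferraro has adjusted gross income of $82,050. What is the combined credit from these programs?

$8,297

First-Time Homebuyer Credit: 28% of the $7,350 excess over $74,700 is $2,058; credit = $6,425 − $2,058 = $4,367.
Apprenticeship Credit: $82,050 is at or below the $167,300 threshold, so the full $1,375 applies.
Education Credit: $82,050 is $6,450 into a $32,000 phase-out range, leaving 25,550/32,000 of the credit: $3,200 × 25,550/32,000 = $2,555.
Total: $4,367 + $1,375 + $2,555 = $8,297.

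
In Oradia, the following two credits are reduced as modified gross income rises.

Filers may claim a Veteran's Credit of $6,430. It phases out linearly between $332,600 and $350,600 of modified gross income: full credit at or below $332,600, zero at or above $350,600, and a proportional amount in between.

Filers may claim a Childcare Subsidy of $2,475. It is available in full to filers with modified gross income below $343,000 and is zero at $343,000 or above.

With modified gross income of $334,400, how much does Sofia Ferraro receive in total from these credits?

Veteran's Credit: $334,400 is $1,800 into a $18,000 phase-out range, leaving 16,200/18,000 of the credit: $6,430 × 16,200/18,000 = $5,787.
Childcare Subsidy: $334,400 is below the $343,000 cutoff, so the full $2,475 applies.
Total: $5,787 + $2,475 = $8,262.

$8,262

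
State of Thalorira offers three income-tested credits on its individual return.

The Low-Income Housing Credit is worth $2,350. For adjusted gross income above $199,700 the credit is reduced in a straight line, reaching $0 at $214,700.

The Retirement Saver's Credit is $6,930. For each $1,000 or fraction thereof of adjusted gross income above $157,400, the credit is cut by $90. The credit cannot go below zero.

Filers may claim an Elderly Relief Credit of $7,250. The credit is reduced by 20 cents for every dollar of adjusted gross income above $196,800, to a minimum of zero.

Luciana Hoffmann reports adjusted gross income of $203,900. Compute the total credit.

$10,222

Low-Income Housing Credit: $203,900 is $4,200 into a $15,000 phase-out range, leaving 10,800/15,000 of the credit: $2,350 × 10,800/15,000 = $1,692.
Retirement Saver's Credit: income exceeds $157,400 by $46,500, which is 47 full-or-partial $1,000 increments; reduction = 47 × $90 = $4,230, leaving $2,700.
Elderly Relief Credit: 20% of the $7,100 excess over $196,800 is $1,420; credit = $7,250 − $1,420 = $5,830.
Total: $1,692 + $2,700 + $5,830 = $10,222.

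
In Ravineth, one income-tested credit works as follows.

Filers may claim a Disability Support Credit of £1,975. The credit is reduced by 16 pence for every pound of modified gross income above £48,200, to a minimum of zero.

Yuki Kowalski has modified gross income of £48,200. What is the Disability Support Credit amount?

Disability Support Credit: £48,200 is at or below the £48,200 threshold, so the full £1,975 applies.

£1,975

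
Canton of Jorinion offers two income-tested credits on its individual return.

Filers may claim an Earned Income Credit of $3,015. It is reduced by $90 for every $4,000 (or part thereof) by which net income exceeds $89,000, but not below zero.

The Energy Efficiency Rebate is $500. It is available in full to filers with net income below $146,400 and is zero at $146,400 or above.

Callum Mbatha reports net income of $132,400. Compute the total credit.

Earned Income Credit: income exceeds $89,000 by $43,400, which is 11 full-or-partial $4,000 increments; reduction = 11 × $90 = $990, leaving $2,025.
Energy Efficiency Rebate: $132,400 is below the $146,400 cutoff, so the full $500 applies.
Total: $2,025 + $500 = $2,525.

$2,525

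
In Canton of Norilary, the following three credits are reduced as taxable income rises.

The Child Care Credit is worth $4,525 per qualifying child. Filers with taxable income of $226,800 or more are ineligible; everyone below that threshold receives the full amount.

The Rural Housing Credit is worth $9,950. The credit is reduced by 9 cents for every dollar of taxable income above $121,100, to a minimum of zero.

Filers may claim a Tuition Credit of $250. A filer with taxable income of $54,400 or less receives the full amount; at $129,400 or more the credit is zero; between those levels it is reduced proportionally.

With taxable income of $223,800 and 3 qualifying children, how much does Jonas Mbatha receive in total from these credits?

$14,282

Child Care Credit: base = 3 × $4,525 = $13,575. $223,800 is below the $226,800 cutoff, so the full $13,575 applies.
Rural Housing Credit: 9% of the $102,700 excess over $121,100 is $9,243; credit = $9,950 − $9,243 = $707.
Tuition Credit: $223,800 is at or above $129,400, so the credit is $0.
Total: $13,575 + $707 + $0 = $14,282.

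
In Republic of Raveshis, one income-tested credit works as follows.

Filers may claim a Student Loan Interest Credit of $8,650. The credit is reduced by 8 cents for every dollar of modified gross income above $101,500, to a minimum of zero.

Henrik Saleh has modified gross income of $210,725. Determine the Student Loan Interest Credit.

Student Loan Interest Credit: 8% of the $109,225 excess over $101,500 is $8,738 ≥ base, so the credit is $0.

$0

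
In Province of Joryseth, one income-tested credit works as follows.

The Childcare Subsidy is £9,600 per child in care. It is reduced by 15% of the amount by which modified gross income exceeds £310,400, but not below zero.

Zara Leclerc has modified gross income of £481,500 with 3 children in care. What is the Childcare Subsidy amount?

Childcare Subsidy: base = 3 × £9,600 = £28,800. 15% of the £171,100 excess over £310,400 is £25,665; credit = £28,800 − £25,665 = £3,135.

£3,135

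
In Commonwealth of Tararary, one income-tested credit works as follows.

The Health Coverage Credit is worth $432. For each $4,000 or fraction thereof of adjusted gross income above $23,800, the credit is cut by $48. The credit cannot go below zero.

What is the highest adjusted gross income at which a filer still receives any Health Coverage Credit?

After 8 increments the reduction is 8 × $48 = $384, leaving $48; one more increment wipes it out. Increment 8 ends at excess 8 × $4,000 = $32,000, so the highest qualifying income is $23,800 + $32,000 = $55,800.

$55,800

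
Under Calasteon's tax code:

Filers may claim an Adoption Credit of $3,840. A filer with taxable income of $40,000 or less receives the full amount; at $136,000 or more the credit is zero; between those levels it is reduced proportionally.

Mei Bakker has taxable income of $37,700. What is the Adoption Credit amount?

Adoption Credit: $37,700 is at or below the $40,000 threshold, so the full $3,840 applies.

$3,840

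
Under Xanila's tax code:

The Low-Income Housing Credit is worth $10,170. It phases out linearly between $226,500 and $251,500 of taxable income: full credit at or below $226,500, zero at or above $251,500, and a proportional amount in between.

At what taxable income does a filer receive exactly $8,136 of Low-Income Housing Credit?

$231,500

$8,136 is 8,136/10,170 of the full $10,170, so 2,034/10,170 of the $25,000 range has been used: income = $226,500 + $25,000 × 2,034/10,170 = $231,500.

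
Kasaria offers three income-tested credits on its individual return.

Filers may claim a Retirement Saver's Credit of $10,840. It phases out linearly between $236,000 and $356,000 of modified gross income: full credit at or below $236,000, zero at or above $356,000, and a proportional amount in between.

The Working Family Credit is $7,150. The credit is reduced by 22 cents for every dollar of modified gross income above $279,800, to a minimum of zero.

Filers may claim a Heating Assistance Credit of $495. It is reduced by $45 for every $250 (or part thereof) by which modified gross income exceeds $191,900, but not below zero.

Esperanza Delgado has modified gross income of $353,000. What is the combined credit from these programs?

Retirement Saver's Credit: $353,000 is $117,000 into a $120,000 phase-out range, leaving 3,000/120,000 of the credit: $10,840 × 3,000/120,000 = $271.
Working Family Credit: 22% of the $73,200 excess over $279,800 is $16,104 ≥ base, so the credit is $0.
Heating Assistance Credit: income exceeds $191,900 by $161,100 → 645 increments × $45 = $29,025 ≥ base, so the credit is $0.
Total: $271 + $0 + $0 = $271.

$271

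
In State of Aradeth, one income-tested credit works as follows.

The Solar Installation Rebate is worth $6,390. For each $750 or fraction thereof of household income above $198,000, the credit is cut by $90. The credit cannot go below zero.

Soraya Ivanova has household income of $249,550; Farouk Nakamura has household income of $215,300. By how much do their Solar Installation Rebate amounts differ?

$4,050

Soraya ($249,550): Solar Installation Rebate: income exceeds $198,000 by $51,550, which is 69 full-or-partial $750 increments; reduction = 69 × $90 = $6,210, leaving $180.
Farouk ($215,300): Solar Installation Rebate: income exceeds $198,000 by $17,300, which is 24 full-or-partial $750 increments; reduction = 24 × $90 = $2,160, leaving $4,230.
Difference: |$180 − $4,230| = $4,050.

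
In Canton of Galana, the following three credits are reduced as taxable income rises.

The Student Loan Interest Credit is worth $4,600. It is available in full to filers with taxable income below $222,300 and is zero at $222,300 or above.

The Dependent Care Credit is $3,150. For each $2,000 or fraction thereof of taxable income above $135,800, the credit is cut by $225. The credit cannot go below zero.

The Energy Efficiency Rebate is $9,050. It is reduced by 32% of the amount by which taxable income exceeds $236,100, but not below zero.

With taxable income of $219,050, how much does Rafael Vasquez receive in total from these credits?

$13,650

Student Loan Interest Credit: $219,050 is below the $222,300 cutoff, so the full $4,600 applies.
Dependent Care Credit: income exceeds $135,800 by $83,250 → 42 increments × $225 = $9,450 ≥ base, so the credit is $0.
Energy Efficiency Rebate: $219,050 is at or below the $236,100 threshold, so the full $9,050 applies.
Total: $4,600 + $0 + $9,050 = $13,650.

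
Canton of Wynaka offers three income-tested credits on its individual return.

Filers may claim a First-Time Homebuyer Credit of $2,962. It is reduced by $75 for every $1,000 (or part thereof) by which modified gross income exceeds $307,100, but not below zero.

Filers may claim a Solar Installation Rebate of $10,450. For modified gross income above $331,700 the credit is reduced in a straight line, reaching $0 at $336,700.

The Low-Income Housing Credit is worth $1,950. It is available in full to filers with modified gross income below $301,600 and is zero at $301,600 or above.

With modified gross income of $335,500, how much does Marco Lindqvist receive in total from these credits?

$3,295

First-Time Homebuyer Credit: income exceeds $307,100 by $28,400, which is 29 full-or-partial $1,000 increments; reduction = 29 × $75 = $2,175, leaving $787.
Solar Installation Rebate: $335,500 is $3,800 into a $5,000 phase-out range, leaving 1,200/5,000 of the credit: $10,450 × 1,200/5,000 = $2,508.
Low-Income Housing Credit: $335,500 meets or exceeds the $301,600 cutoff, so the credit is $0.
Total: $787 + $2,508 + $0 = $3,295.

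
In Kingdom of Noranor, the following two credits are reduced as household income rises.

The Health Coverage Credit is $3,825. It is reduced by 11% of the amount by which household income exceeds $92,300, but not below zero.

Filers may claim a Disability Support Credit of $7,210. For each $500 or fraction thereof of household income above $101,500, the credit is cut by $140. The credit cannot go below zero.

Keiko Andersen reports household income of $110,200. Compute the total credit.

$6,546

Health Coverage Credit: 11% of the $17,900 excess over $92,300 is $1,969; credit = $3,825 − $1,969 = $1,856.
Disability Support Credit: income exceeds $101,500 by $8,700, which is 18 full-or-partial $500 increments; reduction = 18 × $140 = $2,520, leaving $4,690.
Total: $1,856 + $4,690 = $6,546.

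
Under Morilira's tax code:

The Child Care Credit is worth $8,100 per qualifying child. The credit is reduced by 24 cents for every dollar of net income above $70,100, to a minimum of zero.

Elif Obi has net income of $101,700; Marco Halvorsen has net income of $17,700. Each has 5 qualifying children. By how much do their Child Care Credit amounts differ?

$7,584

Elif ($101,700): Child Care Credit: base = 5 × $8,100 = $40,500. 24% of the $31,600 excess over $70,100 is $7,584; credit = $40,500 − $7,584 = $32,916.
Marco ($17,700): Child Care Credit: base = 5 × $8,100 = $40,500. $17,700 is at or below the $70,100 threshold, so the full $40,500 applies.
Difference: |$32,916 − $40,500| = $7,584.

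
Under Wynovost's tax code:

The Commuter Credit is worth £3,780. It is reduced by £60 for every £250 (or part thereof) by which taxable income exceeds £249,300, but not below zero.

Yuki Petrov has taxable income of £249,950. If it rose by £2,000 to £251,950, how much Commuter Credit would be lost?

£480

At £249,950 — income exceeds £249,300 by £650, which is 3 full-or-partial £250 increments; reduction = 3 × £60 = £180, leaving £3,600.
At £251,950 — income exceeds £249,300 by £2,650, which is 11 full-or-partial £250 increments; reduction = 11 × £60 = £660, leaving £3,120.
Lost: £3,600 − £3,120 = £480.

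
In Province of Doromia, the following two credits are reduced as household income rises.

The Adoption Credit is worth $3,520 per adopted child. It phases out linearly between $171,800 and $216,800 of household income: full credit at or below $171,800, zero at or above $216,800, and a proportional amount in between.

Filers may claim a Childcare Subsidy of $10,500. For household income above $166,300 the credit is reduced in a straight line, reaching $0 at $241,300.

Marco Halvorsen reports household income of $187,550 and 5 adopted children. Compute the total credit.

$18,965

Adoption Credit: base = 5 × $3,520 = $17,600. $187,550 is $15,750 into a $45,000 phase-out range, leaving 29,250/45,000 of the credit: $17,600 × 29,250/45,000 = $11,440.
Childcare Subsidy: $187,550 is $21,250 into a $75,000 phase-out range, leaving 53,750/75,000 of the credit: $10,500 × 53,750/75,000 = $7,525.
Total: $11,440 + $7,525 = $18,965.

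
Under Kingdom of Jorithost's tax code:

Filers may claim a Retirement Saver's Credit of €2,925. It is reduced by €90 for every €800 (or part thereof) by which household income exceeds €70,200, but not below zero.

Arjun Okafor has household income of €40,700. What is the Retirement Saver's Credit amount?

€2,925

Retirement Saver's Credit: €40,700 is at or below the €70,200 threshold, so the full €2,925 applies.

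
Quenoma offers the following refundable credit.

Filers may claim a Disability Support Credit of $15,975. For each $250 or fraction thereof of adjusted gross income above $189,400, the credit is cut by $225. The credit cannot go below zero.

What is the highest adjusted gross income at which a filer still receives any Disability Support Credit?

After 70 increments the reduction is 70 × $225 = $15,750, leaving $225; one more increment wipes it out. Increment 70 ends at excess 70 × $250 = $17,500, so the highest qualifying income is $189,400 + $17,500 = $206,900.

$206,900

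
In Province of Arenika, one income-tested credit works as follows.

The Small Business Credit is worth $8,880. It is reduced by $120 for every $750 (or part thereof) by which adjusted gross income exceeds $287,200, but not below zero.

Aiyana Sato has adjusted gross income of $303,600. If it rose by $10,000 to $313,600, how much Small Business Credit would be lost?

$1,680

At $303,600 — income exceeds $287,200 by $16,400, which is 22 full-or-partial $750 increments; reduction = 22 × $120 = $2,640, leaving $6,240.
At $313,600 — income exceeds $287,200 by $26,400, which is 36 full-or-partial $750 increments; reduction = 36 × $120 = $4,320, leaving $4,560.
Lost: $6,240 − $4,560 = $1,680.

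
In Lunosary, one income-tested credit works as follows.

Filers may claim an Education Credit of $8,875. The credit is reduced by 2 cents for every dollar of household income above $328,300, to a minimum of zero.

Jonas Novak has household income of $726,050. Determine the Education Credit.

Education Credit: 2% of the $397,750 excess over $328,300 is $7,955; credit = $8,875 − $7,955 = $920.

$920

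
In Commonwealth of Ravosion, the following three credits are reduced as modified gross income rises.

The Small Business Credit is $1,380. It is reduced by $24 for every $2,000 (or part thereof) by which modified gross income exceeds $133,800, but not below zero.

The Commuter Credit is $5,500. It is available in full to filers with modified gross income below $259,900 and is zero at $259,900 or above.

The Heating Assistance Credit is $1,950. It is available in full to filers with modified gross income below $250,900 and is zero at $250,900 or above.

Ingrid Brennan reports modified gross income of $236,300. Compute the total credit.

Small Business Credit: income exceeds $133,800 by $102,500, which is 52 full-or-partial $2,000 increments; reduction = 52 × $24 = $1,248, leaving $132.
Commuter Credit: $236,300 is below the $259,900 cutoff, so the full $5,500 applies.
Heating Assistance Credit: $236,300 is below the $250,900 cutoff, so the full $1,950 applies.
Total: $132 + $5,500 + $1,950 = $7,582.

$7,582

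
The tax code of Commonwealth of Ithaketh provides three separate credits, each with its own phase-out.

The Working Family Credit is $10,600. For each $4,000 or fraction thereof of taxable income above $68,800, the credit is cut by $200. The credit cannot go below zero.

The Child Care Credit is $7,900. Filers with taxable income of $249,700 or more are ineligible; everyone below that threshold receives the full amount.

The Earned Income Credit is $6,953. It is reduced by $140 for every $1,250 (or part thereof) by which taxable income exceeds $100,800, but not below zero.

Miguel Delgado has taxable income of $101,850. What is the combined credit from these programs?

Working Family Credit: income exceeds $68,800 by $33,050, which is 9 full-or-partial $4,000 increments; reduction = 9 × $200 = $1,800, leaving $8,800.
Child Care Credit: $101,850 is below the $249,700 cutoff, so the full $7,900 applies.
Earned Income Credit: income exceeds $100,800 by $1,050, which is 1 full-or-partial $1,250 increment; reduction = 1 × $140 = $140, leaving $6,813.
Total: $8,800 + $7,900 + $6,813 = $23,513.

$23,513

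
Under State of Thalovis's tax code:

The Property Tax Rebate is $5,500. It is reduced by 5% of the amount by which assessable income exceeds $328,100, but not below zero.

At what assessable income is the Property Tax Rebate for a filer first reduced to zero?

$438,100

The credit falls by 5% of each dollar above $328,100, so it reaches zero when the excess is $5,500 / 5% = $110,000: income = $328,100 + $110,000 = $438,100.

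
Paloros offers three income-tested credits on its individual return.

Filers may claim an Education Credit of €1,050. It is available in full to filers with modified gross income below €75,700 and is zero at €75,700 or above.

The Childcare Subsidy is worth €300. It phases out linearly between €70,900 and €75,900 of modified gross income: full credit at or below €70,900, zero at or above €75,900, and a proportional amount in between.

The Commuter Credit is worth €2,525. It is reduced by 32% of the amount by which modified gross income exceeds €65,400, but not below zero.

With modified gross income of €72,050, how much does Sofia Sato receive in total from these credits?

€1,678

Education Credit: €72,050 is below the €75,700 cutoff, so the full €1,050 applies.
Childcare Subsidy: €72,050 is €1,150 into a €5,000 phase-out range, leaving 3,850/5,000 of the credit: €300 × 3,850/5,000 = €231.
Commuter Credit: 32% of the €6,650 excess over €65,400 is €2,128; credit = €2,525 − €2,128 = €397.
Total: €1,050 + €231 + €397 = €1,678.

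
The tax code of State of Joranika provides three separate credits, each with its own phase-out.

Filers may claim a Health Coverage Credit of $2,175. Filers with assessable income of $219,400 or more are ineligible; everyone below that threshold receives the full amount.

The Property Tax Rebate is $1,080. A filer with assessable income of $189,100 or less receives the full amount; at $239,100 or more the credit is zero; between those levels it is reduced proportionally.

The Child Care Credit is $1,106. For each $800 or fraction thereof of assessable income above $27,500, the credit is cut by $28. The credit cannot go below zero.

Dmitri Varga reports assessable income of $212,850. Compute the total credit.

$2,742

Health Coverage Credit: $212,850 is below the $219,400 cutoff, so the full $2,175 applies.
Property Tax Rebate: $212,850 is $23,750 into a $50,000 phase-out range, leaving 26,250/50,000 of the credit: $1,080 × 26,250/50,000 = $567.
Child Care Credit: income exceeds $27,500 by $185,350 → 232 increments × $28 = $6,496 ≥ base, so the credit is $0.
Total: $2,175 + $567 + $0 = $2,742.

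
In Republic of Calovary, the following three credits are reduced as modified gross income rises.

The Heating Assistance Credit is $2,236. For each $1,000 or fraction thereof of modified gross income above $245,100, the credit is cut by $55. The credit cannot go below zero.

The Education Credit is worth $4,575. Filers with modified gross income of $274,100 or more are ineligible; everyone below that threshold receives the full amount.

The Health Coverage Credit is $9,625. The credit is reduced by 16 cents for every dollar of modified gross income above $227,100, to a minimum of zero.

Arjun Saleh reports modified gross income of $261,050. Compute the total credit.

Heating Assistance Credit: income exceeds $245,100 by $15,950, which is 16 full-or-partial $1,000 increments; reduction = 16 × $55 = $880, leaving $1,356.
Education Credit: $261,050 is below the $274,100 cutoff, so the full $4,575 applies.
Health Coverage Credit: 16% of the $33,950 excess over $227,100 is $5,432; credit = $9,625 − $5,432 = $4,193.
Total: $1,356 + $4,575 + $4,193 = $10,124.

$10,124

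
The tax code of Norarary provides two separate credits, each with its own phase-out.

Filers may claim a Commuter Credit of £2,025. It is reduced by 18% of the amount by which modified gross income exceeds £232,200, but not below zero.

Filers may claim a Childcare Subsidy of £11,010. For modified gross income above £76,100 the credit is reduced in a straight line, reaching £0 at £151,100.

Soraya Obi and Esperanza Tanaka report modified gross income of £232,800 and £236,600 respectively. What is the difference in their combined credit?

Soraya (£232,800): Commuter Credit: 18% of the £600 excess over £232,200 is £108; credit = £2,025 − £108 = £1,917. Childcare Subsidy: £232,800 is at or above £151,100, so the credit is £0. total £1,917 + £0 = £1,917
Esperanza (£236,600): Commuter Credit: 18% of the £4,400 excess over £232,200 is £792; credit = £2,025 − £792 = £1,233. Childcare Subsidy: £236,600 is at or above £151,100, so the credit is £0. total £1,233 + £0 = £1,233
Difference: |£1,917 − £1,233| = £684.

£684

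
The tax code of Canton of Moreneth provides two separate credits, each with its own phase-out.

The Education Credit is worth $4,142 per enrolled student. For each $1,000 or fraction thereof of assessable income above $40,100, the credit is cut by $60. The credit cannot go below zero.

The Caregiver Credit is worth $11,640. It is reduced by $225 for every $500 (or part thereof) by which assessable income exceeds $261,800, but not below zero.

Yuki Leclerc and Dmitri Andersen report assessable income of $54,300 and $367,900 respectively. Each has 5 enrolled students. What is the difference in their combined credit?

$30,420

Yuki ($54,300): Education Credit: base = 5 × $4,142 = $20,710. income exceeds $40,100 by $14,200, which is 15 full-or-partial $1,000 increments; reduction = 15 × $60 = $900, leaving $19,810. Caregiver Credit: $54,300 is at or below the $261,800 threshold, so the full $11,640 applies. total $19,810 + $11,640 = $31,450
Dmitri ($367,900): Education Credit: base = 5 × $4,142 = $20,710. income exceeds $40,100 by $327,800, which is 328 full-or-partial $1,000 increments; reduction = 328 × $60 = $19,680, leaving $1,030. Caregiver Credit: income exceeds $261,800 by $106,100 → 213 increments × $225 = $47,925 ≥ base, so the credit is $0. total $1,030 + $0 = $1,030
Difference: |$31,450 − $1,030| = $30,420.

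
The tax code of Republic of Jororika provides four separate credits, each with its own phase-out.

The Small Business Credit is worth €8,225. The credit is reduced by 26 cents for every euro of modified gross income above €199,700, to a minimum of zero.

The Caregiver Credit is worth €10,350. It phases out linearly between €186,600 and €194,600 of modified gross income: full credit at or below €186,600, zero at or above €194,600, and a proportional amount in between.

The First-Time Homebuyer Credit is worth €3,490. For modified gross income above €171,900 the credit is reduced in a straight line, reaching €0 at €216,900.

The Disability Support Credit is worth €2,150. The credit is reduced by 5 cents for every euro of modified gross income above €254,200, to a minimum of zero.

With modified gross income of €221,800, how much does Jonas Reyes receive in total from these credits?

Small Business Credit: 26% of the €22,100 excess over €199,700 is €5,746; credit = €8,225 − €5,746 = €2,479.
Caregiver Credit: €221,800 is at or above €194,600, so the credit is €0.
First-Time Homebuyer Credit: €221,800 is at or above €216,900, so the credit is €0.
Disability Support Credit: €221,800 is at or below the €254,200 threshold, so the full €2,150 applies.
Total: €2,479 + €0 + €0 + €2,150 = €4,629.

€4,629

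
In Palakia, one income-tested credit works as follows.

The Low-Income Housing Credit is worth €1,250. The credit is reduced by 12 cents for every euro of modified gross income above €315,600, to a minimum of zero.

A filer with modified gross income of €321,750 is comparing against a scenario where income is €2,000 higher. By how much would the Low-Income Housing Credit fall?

€240

At €321,750 — 12% of the €6,150 excess over €315,600 is €738; credit = €1,250 − €738 = €512.
At €323,750 — 12% of the €8,150 excess over €315,600 is €978; credit = €1,250 − €978 = €272.
Lost: €512 − €272 = €240.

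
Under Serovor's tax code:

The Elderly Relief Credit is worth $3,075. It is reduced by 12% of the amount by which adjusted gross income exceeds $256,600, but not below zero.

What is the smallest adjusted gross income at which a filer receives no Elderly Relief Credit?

$282,225

The credit falls by 12% of each dollar above $256,600, so it reaches zero when the excess is $3,075 / 12% = $25,625: income = $256,600 + $25,625 = $282,225.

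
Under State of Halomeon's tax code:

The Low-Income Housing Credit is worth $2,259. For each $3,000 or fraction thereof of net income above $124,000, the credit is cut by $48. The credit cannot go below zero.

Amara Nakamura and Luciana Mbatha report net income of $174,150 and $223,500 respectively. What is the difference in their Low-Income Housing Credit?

$816

Amara ($174,150): Low-Income Housing Credit: income exceeds $124,000 by $50,150, which is 17 full-or-partial $3,000 increments; reduction = 17 × $48 = $816, leaving $1,443.
Luciana ($223,500): Low-Income Housing Credit: income exceeds $124,000 by $99,500, which is 34 full-or-partial $3,000 increments; reduction = 34 × $48 = $1,632, leaving $627.
Difference: |$1,443 − $627| = $816.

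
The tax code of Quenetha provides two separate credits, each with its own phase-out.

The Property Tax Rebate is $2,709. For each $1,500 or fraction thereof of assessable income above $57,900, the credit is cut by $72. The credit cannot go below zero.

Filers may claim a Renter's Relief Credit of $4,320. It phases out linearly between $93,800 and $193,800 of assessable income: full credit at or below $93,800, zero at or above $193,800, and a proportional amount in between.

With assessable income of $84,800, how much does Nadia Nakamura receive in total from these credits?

$5,733

Property Tax Rebate: income exceeds $57,900 by $26,900, which is 18 full-or-partial $1,500 increments; reduction = 18 × $72 = $1,296, leaving $1,413.
Renter's Relief Credit: $84,800 is at or below the $93,800 threshold, so the full $4,320 applies.
Total: $1,413 + $4,320 = $5,733.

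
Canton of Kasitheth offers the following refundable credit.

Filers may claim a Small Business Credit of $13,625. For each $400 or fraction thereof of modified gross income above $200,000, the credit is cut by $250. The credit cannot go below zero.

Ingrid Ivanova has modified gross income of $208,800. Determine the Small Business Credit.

Small Business Credit: income exceeds $200,000 by $8,800, which is 22 full-or-partial $400 increments; reduction = 22 × $250 = $5,500, leaving $8,125.

$8,125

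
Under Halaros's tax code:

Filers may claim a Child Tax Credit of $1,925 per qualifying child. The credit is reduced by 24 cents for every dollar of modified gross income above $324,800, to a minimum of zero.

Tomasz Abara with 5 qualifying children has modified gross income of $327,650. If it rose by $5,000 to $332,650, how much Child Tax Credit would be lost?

$1,200

At $327,650 — base = 5 × $1,925 = $9,625. 24% of the $2,850 excess over $324,800 is $684; credit = $9,625 − $684 = $8,941.
At $332,650 — base = 5 × $1,925 = $9,625. 24% of the $7,850 excess over $324,800 is $1,884; credit = $9,625 − $1,884 = $7,741.
Lost: $8,941 − $7,741 = $1,200.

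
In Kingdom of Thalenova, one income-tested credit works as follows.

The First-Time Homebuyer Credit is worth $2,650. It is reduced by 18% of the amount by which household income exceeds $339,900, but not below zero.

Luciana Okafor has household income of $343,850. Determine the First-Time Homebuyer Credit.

First-Time Homebuyer Credit: 18% of the $3,950 excess over $339,900 is $711; credit = $2,650 − $711 = $1,939.

$1,939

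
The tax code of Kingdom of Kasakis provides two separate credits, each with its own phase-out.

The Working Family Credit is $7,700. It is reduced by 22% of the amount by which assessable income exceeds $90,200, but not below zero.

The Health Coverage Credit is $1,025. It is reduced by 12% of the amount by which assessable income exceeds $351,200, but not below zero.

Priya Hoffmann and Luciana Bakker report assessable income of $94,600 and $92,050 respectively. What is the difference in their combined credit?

Priya ($94,600): Working Family Credit: 22% of the $4,400 excess over $90,200 is $968; credit = $7,700 − $968 = $6,732. Health Coverage Credit: $94,600 is at or below the $351,200 threshold, so the full $1,025 applies. total $6,732 + $1,025 = $7,757
Luciana ($92,050): Working Family Credit: 22% of the $1,850 excess over $90,200 is $407; credit = $7,700 − $407 = $7,293. Health Coverage Credit: $92,050 is at or below the $351,200 threshold, so the full $1,025 applies. total $7,293 + $1,025 = $8,318
Difference: |$7,757 − $8,318| = $561.

$561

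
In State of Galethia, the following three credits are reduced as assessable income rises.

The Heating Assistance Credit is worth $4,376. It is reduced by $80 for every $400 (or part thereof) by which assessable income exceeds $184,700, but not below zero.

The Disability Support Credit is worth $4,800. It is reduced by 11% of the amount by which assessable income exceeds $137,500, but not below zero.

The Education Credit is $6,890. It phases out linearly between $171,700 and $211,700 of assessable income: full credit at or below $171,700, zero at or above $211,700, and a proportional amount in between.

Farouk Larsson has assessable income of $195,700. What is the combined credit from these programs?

Heating Assistance Credit: income exceeds $184,700 by $11,000, which is 28 full-or-partial $400 increments; reduction = 28 × $80 = $2,240, leaving $2,136.
Disability Support Credit: 11% of the $58,200 excess over $137,500 is $6,402 ≥ base, so the credit is $0.
Education Credit: $195,700 is $24,000 into a $40,000 phase-out range, leaving 16,000/40,000 of the credit: $6,890 × 16,000/40,000 = $2,756.
Total: $2,136 + $0 + $2,756 = $4,892.

$4,892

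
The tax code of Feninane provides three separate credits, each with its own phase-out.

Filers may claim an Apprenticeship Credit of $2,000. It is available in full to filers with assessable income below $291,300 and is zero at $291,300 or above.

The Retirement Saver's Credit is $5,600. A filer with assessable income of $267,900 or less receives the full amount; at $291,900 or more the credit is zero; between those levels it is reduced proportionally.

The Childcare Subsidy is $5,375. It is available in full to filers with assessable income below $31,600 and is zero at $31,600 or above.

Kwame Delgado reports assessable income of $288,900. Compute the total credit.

Apprenticeship Credit: $288,900 is below the $291,300 cutoff, so the full $2,000 applies.
Retirement Saver's Credit: $288,900 is $21,000 into a $24,000 phase-out range, leaving 3,000/24,000 of the credit: $5,600 × 3,000/24,000 = $700.
Childcare Subsidy: $288,900 meets or exceeds the $31,600 cutoff, so the credit is $0.
Total: $2,000 + $700 + $0 = $2,700.

$2,700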